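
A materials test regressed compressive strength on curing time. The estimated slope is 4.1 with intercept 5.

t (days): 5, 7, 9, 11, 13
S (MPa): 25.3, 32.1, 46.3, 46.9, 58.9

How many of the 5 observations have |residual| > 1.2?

t=5: ŷ = 5 + 4.1·5 = 25.5; e = 25.3 − 25.5 = -0.2
t=7: ŷ = 5 + 4.1·7 = 33.7; e = 32.1 − 33.7 = -1.6
t=9: ŷ = 5 + 4.1·9 = 41.9; e = 46.3 − 41.9 = 4.4
t=11: ŷ = 5 + 4.1·11 = 50.1; e = 46.9 − 50.1 = -3.2
t=13: ŷ = 5 + 4.1·13 = 58.3; e = 58.9 − 58.3 = 0.6
|e| > 1.2: t=7 (|e|=1.6), t=9 (|e|=4.4), t=11 (|e|=3.2) → 3

3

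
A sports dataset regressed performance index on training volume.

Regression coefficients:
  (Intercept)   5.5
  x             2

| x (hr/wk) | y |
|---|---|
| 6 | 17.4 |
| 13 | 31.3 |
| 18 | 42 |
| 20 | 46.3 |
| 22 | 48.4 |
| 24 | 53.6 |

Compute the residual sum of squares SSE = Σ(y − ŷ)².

SSE = 2.16

x=6: ŷ = 5.5 + 2·6 = 17.5; e = 17.4 − 17.5 = -0.1
x=13: ŷ = 5.5 + 2·13 = 31.5; e = 31.3 − 31.5 = -0.2
x=18: ŷ = 5.5 + 2·18 = 41.5; e = 42 − 41.5 = 0.5
x=20: ŷ = 5.5 + 2·20 = 45.5; e = 46.3 − 45.5 = 0.8
x=22: ŷ = 5.5 + 2·22 = 49.5; e = 48.4 − 49.5 = -1.1
x=24: ŷ = 5.5 + 2·24 = 53.5; e = 53.6 − 53.5 = 0.1
SSE = 0.01 + 0.04 + 0.25 + 0.64 + 1.21 + 0.01 = 2.16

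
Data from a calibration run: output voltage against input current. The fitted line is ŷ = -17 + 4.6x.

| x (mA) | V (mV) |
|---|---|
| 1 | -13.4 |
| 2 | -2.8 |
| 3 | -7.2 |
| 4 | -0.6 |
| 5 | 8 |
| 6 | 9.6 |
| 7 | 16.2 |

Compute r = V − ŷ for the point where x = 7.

r = 1

ŷ = -17 + 4.6·7 = 15.2
r = 16.2 − 15.2 = 1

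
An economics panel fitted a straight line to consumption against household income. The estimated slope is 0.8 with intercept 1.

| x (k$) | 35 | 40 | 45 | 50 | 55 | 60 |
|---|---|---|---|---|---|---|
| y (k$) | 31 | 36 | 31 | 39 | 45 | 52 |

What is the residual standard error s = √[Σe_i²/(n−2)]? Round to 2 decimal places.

s = 3.94

x=35: ŷ = 1 + 0.8·35 = 29; e = 31 − 29 = 2
x=40: ŷ = 1 + 0.8·40 = 33; e = 36 − 33 = 3
x=45: ŷ = 1 + 0.8·45 = 37; e = 31 − 37 = -6
x=50: ŷ = 1 + 0.8·50 = 41; e = 39 − 41 = -2
x=55: ŷ = 1 + 0.8·55 = 45; e = 45 − 45 = 0
x=60: ŷ = 1 + 0.8·60 = 49; e = 52 − 49 = 3
SSE = 4 + 9 + 36 + 4 + 0 + 9 = 62
s = √(62/4) = √15.5 ≈ 3.94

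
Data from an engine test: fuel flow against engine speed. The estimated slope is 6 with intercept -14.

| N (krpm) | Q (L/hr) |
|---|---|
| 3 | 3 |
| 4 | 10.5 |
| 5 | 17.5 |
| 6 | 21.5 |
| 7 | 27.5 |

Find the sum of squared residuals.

SSE = 4

N=3: ŷ = -14 + 6·3 = 4; r = 3 − 4 = -1
N=4: ŷ = -14 + 6·4 = 10; r = 10.5 − 10 = 0.5
N=5: ŷ = -14 + 6·5 = 16; r = 17.5 − 16 = 1.5
N=6: ŷ = -14 + 6·6 = 22; r = 21.5 − 22 = -0.5
N=7: ŷ = -14 + 6·7 = 28; r = 27.5 − 28 = -0.5
SSE = 1 + 0.25 + 2.25 + 0.25 + 0.25 = 4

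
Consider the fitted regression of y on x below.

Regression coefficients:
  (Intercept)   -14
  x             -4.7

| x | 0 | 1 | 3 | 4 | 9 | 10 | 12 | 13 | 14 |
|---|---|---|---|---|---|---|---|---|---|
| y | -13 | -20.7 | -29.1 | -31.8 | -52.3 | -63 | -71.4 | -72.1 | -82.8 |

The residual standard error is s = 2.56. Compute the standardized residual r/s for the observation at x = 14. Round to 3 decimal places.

ŷ = -14 − 4.7·14 = -79.8
r = -82.8 − (-79.8) = -3
r/s = -3 / 2.56 = -1.172

-1.172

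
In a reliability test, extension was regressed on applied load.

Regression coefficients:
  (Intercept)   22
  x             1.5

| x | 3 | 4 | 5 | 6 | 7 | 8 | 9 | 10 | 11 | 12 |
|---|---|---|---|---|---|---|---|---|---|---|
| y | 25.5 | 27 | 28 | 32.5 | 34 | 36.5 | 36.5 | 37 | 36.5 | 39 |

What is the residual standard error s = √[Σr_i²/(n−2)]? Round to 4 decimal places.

s = 1.6202

x=3: ŷ = 22 + 1.5·3 = 26.5; r = 25.5 − 26.5 = -1
x=4: ŷ = 22 + 1.5·4 = 28; r = 27 − 28 = -1
x=5: ŷ = 22 + 1.5·5 = 29.5; r = 28 − 29.5 = -1.5
x=6: ŷ = 22 + 1.5·6 = 31; r = 32.5 − 31 = 1.5
x=7: ŷ = 22 + 1.5·7 = 32.5; r = 34 − 32.5 = 1.5
x=8: ŷ = 22 + 1.5·8 = 34; r = 36.5 − 34 = 2.5
x=9: ŷ = 22 + 1.5·9 = 35.5; r = 36.5 − 35.5 = 1
x=10: ŷ = 22 + 1.5·10 = 37; r = 37 − 37 = 0
x=11: ŷ = 22 + 1.5·11 = 38.5; r = 36.5 − 38.5 = -2
x=12: ŷ = 22 + 1.5·12 = 40; r = 39 − 40 = -1
SSE = 1 + 1 + 2.25 + 2.25 + 2.25 + 6.25 + 1 + 0 + 4 + 1 = 21
s = √(21/8) = √2.625 ≈ 1.6202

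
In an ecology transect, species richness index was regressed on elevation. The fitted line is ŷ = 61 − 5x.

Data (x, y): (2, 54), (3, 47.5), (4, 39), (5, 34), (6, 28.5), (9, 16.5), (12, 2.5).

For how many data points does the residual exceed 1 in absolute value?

6

x=2: ŷ = 61 − 5·2 = 51; r = 54 − 51 = 3
x=3: ŷ = 61 − 5·3 = 46; r = 47.5 − 46 = 1.5
x=4: ŷ = 61 − 5·4 = 41; r = 39 − 41 = -2
x=5: ŷ = 61 − 5·5 = 36; r = 34 − 36 = -2
x=6: ŷ = 61 − 5·6 = 31; r = 28.5 − 31 = -2.5
x=9: ŷ = 61 − 5·9 = 16; r = 16.5 − 16 = 0.5
x=12: ŷ = 61 − 5·12 = 1; r = 2.5 − 1 = 1.5
|r| > 1: x=2 (|r|=3), x=3 (|r|=1.5), x=4 (|r|=2), x=5 (|r|=2), x=6 (|r|=2.5), x=12 (|r|=1.5) → 6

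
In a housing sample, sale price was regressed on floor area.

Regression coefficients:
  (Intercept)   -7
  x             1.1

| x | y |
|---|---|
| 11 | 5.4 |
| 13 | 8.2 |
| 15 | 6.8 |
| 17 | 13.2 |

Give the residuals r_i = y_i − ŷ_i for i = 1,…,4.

0.3, 0.9, -2.7, 1.5

x=11: ŷ = -7 + 1.1·11 = 5.1; r = 5.4 − 5.1 = 0.3
x=13: ŷ = -7 + 1.1·13 = 7.3; r = 8.2 − 7.3 = 0.9
x=15: ŷ = -7 + 1.1·15 = 9.5; r = 6.8 − 9.5 = -2.7
x=17: ŷ = -7 + 1.1·17 = 11.7; r = 13.2 − 11.7 = 1.5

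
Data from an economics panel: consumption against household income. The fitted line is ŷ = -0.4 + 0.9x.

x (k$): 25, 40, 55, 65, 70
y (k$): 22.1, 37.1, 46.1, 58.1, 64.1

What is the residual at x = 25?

r = 0

ŷ = -0.4 + 0.9·25 = 22.1
r = 22.1 − 22.1 = 0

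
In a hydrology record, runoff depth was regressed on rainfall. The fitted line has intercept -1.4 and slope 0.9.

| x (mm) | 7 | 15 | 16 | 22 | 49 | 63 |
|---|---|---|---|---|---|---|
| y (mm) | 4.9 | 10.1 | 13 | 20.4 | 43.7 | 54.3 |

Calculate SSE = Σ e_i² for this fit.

x=7: ŷ = -1.4 + 0.9·7 = 4.9; e = 4.9 − 4.9 = 0
x=15: ŷ = -1.4 + 0.9·15 = 12.1; e = 10.1 − 12.1 = -2
x=16: ŷ = -1.4 + 0.9·16 = 13; e = 13 − 13 = 0
x=22: ŷ = -1.4 + 0.9·22 = 18.4; e = 20.4 − 18.4 = 2
x=49: ŷ = -1.4 + 0.9·49 = 42.7; e = 43.7 − 42.7 = 1
x=63: ŷ = -1.4 + 0.9·63 = 55.3; e = 54.3 − 55.3 = -1
SSE = 0 + 4 + 0 + 4 + 1 + 1 = 10

SSE = 10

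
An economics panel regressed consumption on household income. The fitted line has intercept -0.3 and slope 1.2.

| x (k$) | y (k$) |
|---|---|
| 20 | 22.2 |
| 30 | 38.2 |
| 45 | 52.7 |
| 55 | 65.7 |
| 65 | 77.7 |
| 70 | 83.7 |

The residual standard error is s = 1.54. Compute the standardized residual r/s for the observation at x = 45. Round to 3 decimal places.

-0.649

ŷ = -0.3 + 1.2·45 = 53.7
r = 52.7 − 53.7 = -1
r/s = -1 / 1.54 = -0.649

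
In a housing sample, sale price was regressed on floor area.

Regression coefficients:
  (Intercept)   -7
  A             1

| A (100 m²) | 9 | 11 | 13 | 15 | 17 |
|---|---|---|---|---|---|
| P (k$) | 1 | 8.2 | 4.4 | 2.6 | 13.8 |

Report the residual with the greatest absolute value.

e = -5.4

A=9: P̂ = -7 + 9 = 2; e = 1 − 2 = -1
A=11: P̂ = -7 + 11 = 4; e = 8.2 − 4 = 4.2
A=13: P̂ = -7 + 13 = 6; e = 4.4 − 6 = -1.6
A=15: P̂ = -7 + 15 = 8; e = 2.6 − 8 = -5.4
A=17: P̂ = -7 + 17 = 10; e = 13.8 − 10 = 3.8
Largest |e| is 5.4 at A = 15, residual -5.4.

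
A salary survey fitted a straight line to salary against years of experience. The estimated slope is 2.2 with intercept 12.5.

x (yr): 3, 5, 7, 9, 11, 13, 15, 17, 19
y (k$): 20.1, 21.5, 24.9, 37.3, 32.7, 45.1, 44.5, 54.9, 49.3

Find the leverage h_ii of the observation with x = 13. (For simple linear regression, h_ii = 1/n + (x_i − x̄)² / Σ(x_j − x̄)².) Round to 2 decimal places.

h = 0.13

x̄ = (3 + 5 + 7 + 9 + 11 + 13 + 15 + 17 + 19)/9 = 11
Σ(x − x̄)² = 64 + 36 + 16 + 4 + 0 + 4 + 16 + 36 + 64 = 240
h = 1/9 + (2)²/240 = 0.111111 + 0.0166667 = 0.13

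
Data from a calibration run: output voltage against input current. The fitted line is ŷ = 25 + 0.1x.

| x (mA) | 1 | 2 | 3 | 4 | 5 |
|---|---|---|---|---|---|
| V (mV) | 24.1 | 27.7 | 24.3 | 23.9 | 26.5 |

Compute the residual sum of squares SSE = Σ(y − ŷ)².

x=1: ŷ = 25 + 0.1·1 = 25.1; e = 24.1 − 25.1 = -1
x=2: ŷ = 25 + 0.1·2 = 25.2; e = 27.7 − 25.2 = 2.5
x=3: ŷ = 25 + 0.1·3 = 25.3; e = 24.3 − 25.3 = -1
x=4: ŷ = 25 + 0.1·4 = 25.4; e = 23.9 − 25.4 = -1.5
x=5: ŷ = 25 + 0.1·5 = 25.5; e = 26.5 − 25.5 = 1
SSE = 1 + 6.25 + 1 + 2.25 + 1 = 11.5

SSE = 11.5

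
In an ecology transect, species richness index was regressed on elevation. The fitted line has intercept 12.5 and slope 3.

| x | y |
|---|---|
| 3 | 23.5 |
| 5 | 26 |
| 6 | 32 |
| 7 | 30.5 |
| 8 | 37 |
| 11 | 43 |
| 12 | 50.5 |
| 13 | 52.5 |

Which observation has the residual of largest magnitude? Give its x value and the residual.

x = 7, e = -3

x=3: ŷ = 12.5 + 3·3 = 21.5; e = 23.5 − 21.5 = 2
x=5: ŷ = 12.5 + 3·5 = 27.5; e = 26 − 27.5 = -1.5
x=6: ŷ = 12.5 + 3·6 = 30.5; e = 32 − 30.5 = 1.5
x=7: ŷ = 12.5 + 3·7 = 33.5; e = 30.5 − 33.5 = -3
x=8: ŷ = 12.5 + 3·8 = 36.5; e = 37 − 36.5 = 0.5
x=11: ŷ = 12.5 + 3·11 = 45.5; e = 43 − 45.5 = -2.5
x=12: ŷ = 12.5 + 3·12 = 48.5; e = 50.5 − 48.5 = 2
x=13: ŷ = 12.5 + 3·13 = 51.5; e = 52.5 − 51.5 = 1
Largest |e| is 3 at x = 7, residual -3.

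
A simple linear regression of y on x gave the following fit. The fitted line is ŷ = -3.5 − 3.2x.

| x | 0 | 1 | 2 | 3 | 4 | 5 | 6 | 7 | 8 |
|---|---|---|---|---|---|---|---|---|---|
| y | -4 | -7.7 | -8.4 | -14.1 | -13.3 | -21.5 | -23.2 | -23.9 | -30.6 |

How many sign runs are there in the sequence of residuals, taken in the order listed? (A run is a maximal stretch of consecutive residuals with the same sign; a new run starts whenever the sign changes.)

7 runs

x=0: ŷ = -3.5 − 3.2·0 = -3.5; r = -4 − (-3.5) = -0.5
x=1: ŷ = -3.5 − 3.2·1 = -6.7; r = -7.7 − (-6.7) = -1
x=2: ŷ = -3.5 − 3.2·2 = -9.9; r = -8.4 − (-9.9) = 1.5
x=3: ŷ = -3.5 − 3.2·3 = -13.1; r = -14.1 − (-13.1) = -1
x=4: ŷ = -3.5 − 3.2·4 = -16.3; r = -13.3 − (-16.3) = 3
x=5: ŷ = -3.5 − 3.2·5 = -19.5; r = -21.5 − (-19.5) = -2
x=6: ŷ = -3.5 − 3.2·6 = -22.7; r = -23.2 − (-22.7) = -0.5
x=7: ŷ = -3.5 − 3.2·7 = -25.9; r = -23.9 − (-25.9) = 2
x=8: ŷ = -3.5 − 3.2·8 = -29.1; r = -30.6 − (-29.1) = -1.5
Signs: − − + − + − − + −
Runs: −×2, +×1, −×1, +×1, −×2, +×1, −×1 → 7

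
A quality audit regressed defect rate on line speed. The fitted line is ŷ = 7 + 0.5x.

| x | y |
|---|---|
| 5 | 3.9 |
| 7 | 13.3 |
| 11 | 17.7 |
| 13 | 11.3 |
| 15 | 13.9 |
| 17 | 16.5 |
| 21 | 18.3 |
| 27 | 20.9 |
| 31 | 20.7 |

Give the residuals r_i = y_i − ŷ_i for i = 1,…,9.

-5.6, 2.8, 5.2, -2.2, -0.6, 1, 0.8, 0.4, -1.8

x=5: ŷ = 7 + 0.5·5 = 9.5; r = 3.9 − 9.5 = -5.6
x=7: ŷ = 7 + 0.5·7 = 10.5; r = 13.3 − 10.5 = 2.8
x=11: ŷ = 7 + 0.5·11 = 12.5; r = 17.7 − 12.5 = 5.2
x=13: ŷ = 7 + 0.5·13 = 13.5; r = 11.3 − 13.5 = -2.2
x=15: ŷ = 7 + 0.5·15 = 14.5; r = 13.9 − 14.5 = -0.6
x=17: ŷ = 7 + 0.5·17 = 15.5; r = 16.5 − 15.5 = 1
x=21: ŷ = 7 + 0.5·21 = 17.5; r = 18.3 − 17.5 = 0.8
x=27: ŷ = 7 + 0.5·27 = 20.5; r = 20.9 − 20.5 = 0.4
x=31: ŷ = 7 + 0.5·31 = 22.5; r = 20.7 − 22.5 = -1.8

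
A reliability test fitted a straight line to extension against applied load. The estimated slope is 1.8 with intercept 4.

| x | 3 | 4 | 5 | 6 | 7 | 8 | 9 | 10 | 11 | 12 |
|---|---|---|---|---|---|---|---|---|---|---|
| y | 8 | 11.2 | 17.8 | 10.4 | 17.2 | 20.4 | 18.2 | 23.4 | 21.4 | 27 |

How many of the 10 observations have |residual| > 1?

8

x=3: ŷ = 4 + 1.8·3 = 9.4; r = 8 − 9.4 = -1.4
x=4: ŷ = 4 + 1.8·4 = 11.2; r = 11.2 − 11.2 = 0
x=5: ŷ = 4 + 1.8·5 = 13; r = 17.8 − 13 = 4.8
x=6: ŷ = 4 + 1.8·6 = 14.8; r = 10.4 − 14.8 = -4.4
x=7: ŷ = 4 + 1.8·7 = 16.6; r = 17.2 − 16.6 = 0.6
x=8: ŷ = 4 + 1.8·8 = 18.4; r = 20.4 − 18.4 = 2
x=9: ŷ = 4 + 1.8·9 = 20.2; r = 18.2 − 20.2 = -2
x=10: ŷ = 4 + 1.8·10 = 22; r = 23.4 − 22 = 1.4
x=11: ŷ = 4 + 1.8·11 = 23.8; r = 21.4 − 23.8 = -2.4
x=12: ŷ = 4 + 1.8·12 = 25.6; r = 27 − 25.6 = 1.4
|r| > 1: x=3 (|r|=1.4), x=5 (|r|=4.8), x=6 (|r|=4.4), x=8 (|r|=2), x=9 (|r|=2), x=10 (|r|=1.4), x=11 (|r|=2.4), x=12 (|r|=1.4) → 8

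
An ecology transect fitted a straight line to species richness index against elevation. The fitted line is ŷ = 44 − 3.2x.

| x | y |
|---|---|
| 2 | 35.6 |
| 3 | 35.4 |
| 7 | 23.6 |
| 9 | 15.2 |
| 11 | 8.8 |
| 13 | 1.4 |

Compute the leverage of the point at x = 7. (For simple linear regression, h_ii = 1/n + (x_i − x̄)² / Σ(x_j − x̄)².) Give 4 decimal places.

h = 0.1693

x̄ = (2 + 3 + 7 + 9 + 11 + 13)/6 = 7.5
Σ(x − x̄)² = 30.25 + 20.25 + 0.25 + 2.25 + 12.25 + 30.25 = 95.5
h = 1/6 + (-0.5)²/95.5 = 0.166667 + 0.0026178 = 0.1693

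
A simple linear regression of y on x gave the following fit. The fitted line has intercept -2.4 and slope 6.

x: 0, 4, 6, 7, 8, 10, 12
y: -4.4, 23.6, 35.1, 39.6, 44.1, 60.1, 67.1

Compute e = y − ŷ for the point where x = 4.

e = 2

ŷ = -2.4 + 6·4 = 21.6
e = 23.6 − 21.6 = 2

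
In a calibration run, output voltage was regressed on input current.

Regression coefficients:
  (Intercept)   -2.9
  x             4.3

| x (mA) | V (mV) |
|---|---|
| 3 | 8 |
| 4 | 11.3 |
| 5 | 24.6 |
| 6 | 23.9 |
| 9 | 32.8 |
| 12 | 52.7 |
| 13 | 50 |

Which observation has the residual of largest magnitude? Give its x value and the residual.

x=3: V̂ = -2.9 + 4.3·3 = 10; r = 8 − 10 = -2
x=4: V̂ = -2.9 + 4.3·4 = 14.3; r = 11.3 − 14.3 = -3
x=5: V̂ = -2.9 + 4.3·5 = 18.6; r = 24.6 − 18.6 = 6
x=6: V̂ = -2.9 + 4.3·6 = 22.9; r = 23.9 − 22.9 = 1
x=9: V̂ = -2.9 + 4.3·9 = 35.8; r = 32.8 − 35.8 = -3
x=12: V̂ = -2.9 + 4.3·12 = 48.7; r = 52.7 − 48.7 = 4
x=13: V̂ = -2.9 + 4.3·13 = 53; r = 50 − 53 = -3
Largest |r| is 6 at x = 5, residual 6.

x = 5, r = 6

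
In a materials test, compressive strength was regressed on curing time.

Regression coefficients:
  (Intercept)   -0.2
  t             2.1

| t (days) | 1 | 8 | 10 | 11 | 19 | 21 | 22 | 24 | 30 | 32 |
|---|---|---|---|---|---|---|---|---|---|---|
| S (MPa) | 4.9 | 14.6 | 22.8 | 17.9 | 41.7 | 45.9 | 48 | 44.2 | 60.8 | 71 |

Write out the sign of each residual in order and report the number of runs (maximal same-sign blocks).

7 runs

t=1: Ŝ = -0.2 + 2.1·1 = 1.9; e = 4.9 − 1.9 = 3
t=8: Ŝ = -0.2 + 2.1·8 = 16.6; e = 14.6 − 16.6 = -2
t=10: Ŝ = -0.2 + 2.1·10 = 20.8; e = 22.8 − 20.8 = 2
t=11: Ŝ = -0.2 + 2.1·11 = 22.9; e = 17.9 − 22.9 = -5
t=19: Ŝ = -0.2 + 2.1·19 = 39.7; e = 41.7 − 39.7 = 2
t=21: Ŝ = -0.2 + 2.1·21 = 43.9; e = 45.9 − 43.9 = 2
t=22: Ŝ = -0.2 + 2.1·22 = 46; e = 48 − 46 = 2
t=24: Ŝ = -0.2 + 2.1·24 = 50.2; e = 44.2 − 50.2 = -6
t=30: Ŝ = -0.2 + 2.1·30 = 62.8; e = 60.8 − 62.8 = -2
t=32: Ŝ = -0.2 + 2.1·32 = 67; e = 71 − 67 = 4
Signs: + − + − + + + − − +
Runs: +×1, −×1, +×1, −×1, +×3, −×2, +×1 → 7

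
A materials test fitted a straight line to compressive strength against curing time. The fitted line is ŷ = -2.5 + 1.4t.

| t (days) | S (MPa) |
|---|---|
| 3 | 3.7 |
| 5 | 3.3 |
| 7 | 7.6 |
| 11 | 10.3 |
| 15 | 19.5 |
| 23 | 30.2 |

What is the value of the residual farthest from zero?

r = -2.6

t=3: ŷ = -2.5 + 1.4·3 = 1.7; r = 3.7 − 1.7 = 2
t=5: ŷ = -2.5 + 1.4·5 = 4.5; r = 3.3 − 4.5 = -1.2
t=7: ŷ = -2.5 + 1.4·7 = 7.3; r = 7.6 − 7.3 = 0.3
t=11: ŷ = -2.5 + 1.4·11 = 12.9; r = 10.3 − 12.9 = -2.6
t=15: ŷ = -2.5 + 1.4·15 = 18.5; r = 19.5 − 18.5 = 1
t=23: ŷ = -2.5 + 1.4·23 = 29.7; r = 30.2 − 29.7 = 0.5
Largest |r| is 2.6 at t = 11, residual -2.6.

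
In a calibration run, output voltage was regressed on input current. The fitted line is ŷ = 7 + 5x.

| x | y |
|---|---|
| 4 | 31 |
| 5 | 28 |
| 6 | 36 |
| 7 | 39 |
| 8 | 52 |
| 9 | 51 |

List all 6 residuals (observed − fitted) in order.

x=4: ŷ = 7 + 5·4 = 27; e = 31 − 27 = 4
x=5: ŷ = 7 + 5·5 = 32; e = 28 − 32 = -4
x=6: ŷ = 7 + 5·6 = 37; e = 36 − 37 = -1
x=7: ŷ = 7 + 5·7 = 42; e = 39 − 42 = -3
x=8: ŷ = 7 + 5·8 = 47; e = 52 − 47 = 5
x=9: ŷ = 7 + 5·9 = 52; e = 51 − 52 = -1

4, -4, -1, -3, 5, -1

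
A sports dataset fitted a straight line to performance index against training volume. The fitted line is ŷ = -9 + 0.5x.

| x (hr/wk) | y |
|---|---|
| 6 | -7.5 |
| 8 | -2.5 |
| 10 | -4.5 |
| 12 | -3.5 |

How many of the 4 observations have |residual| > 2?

x=6: ŷ = -9 + 0.5·6 = -6; r = -7.5 − (-6) = -1.5
x=8: ŷ = -9 + 0.5·8 = -5; r = -2.5 − (-5) = 2.5
x=10: ŷ = -9 + 0.5·10 = -4; r = -4.5 − (-4) = -0.5
x=12: ŷ = -9 + 0.5·12 = -3; r = -3.5 − (-3) = -0.5
|r| > 2: x=8 (|r|=2.5) → 1

1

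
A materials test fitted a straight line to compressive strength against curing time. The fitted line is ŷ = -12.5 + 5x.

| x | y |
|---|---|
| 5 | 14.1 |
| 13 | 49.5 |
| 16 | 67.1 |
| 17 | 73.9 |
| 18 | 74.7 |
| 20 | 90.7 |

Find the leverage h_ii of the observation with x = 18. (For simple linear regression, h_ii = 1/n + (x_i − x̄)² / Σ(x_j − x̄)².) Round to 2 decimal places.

h = 0.24

x̄ = (5 + 13 + 16 + 17 + 18 + 20)/6 = 14.8333
Σ(x − x̄)² = 96.6944 + 3.36111 + 1.36111 + 4.69444 + 10.0278 + 26.6944 = 142.833
h = 1/6 + (3.16667)²/142.833 = 0.166667 + 0.0702061 = 0.24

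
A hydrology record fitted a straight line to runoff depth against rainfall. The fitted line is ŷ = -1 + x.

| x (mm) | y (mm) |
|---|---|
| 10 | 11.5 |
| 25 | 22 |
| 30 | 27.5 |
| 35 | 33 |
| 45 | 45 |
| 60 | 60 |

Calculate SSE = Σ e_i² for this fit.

SSE = 15.5

x=10: ŷ = -1 + 10 = 9; e = 11.5 − 9 = 2.5
x=25: ŷ = -1 + 25 = 24; e = 22 − 24 = -2
x=30: ŷ = -1 + 30 = 29; e = 27.5 − 29 = -1.5
x=35: ŷ = -1 + 35 = 34; e = 33 − 34 = -1
x=45: ŷ = -1 + 45 = 44; e = 45 − 44 = 1
x=60: ŷ = -1 + 60 = 59; e = 60 − 59 = 1
SSE = 6.25 + 4 + 2.25 + 1 + 1 + 1 = 15.5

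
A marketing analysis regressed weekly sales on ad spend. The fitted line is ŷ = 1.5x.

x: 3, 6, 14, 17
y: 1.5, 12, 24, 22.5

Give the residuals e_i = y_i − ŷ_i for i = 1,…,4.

x=3: ŷ = 1.5·3 = 4.5; e = 1.5 − 4.5 = -3
x=6: ŷ = 1.5·6 = 9; e = 12 − 9 = 3
x=14: ŷ = 1.5·14 = 21; e = 24 − 21 = 3
x=17: ŷ = 1.5·17 = 25.5; e = 22.5 − 25.5 = -3

-3, 3, 3, -3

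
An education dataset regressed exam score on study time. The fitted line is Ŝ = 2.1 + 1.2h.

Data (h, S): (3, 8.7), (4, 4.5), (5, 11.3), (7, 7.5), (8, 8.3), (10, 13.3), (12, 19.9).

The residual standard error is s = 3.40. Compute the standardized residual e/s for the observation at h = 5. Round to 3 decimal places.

Ŝ = 2.1 + 1.2·5 = 8.1
e = 11.3 − 8.1 = 3.2
e/s = 3.2 / 3.40 = 0.941

0.941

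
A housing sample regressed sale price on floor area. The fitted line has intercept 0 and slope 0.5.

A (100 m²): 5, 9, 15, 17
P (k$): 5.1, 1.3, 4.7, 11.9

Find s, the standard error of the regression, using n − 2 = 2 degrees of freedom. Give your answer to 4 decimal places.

s = 4.2661

A=5: ŷ = 0.5·5 = 2.5; e = 5.1 − 2.5 = 2.6
A=9: ŷ = 0.5·9 = 4.5; e = 1.3 − 4.5 = -3.2
A=15: ŷ = 0.5·15 = 7.5; e = 4.7 − 7.5 = -2.8
A=17: ŷ = 0.5·17 = 8.5; e = 11.9 − 8.5 = 3.4
SSE = 6.76 + 10.24 + 7.84 + 11.56 = 36.4
s = √(36.4/2) = √18.2 ≈ 4.2661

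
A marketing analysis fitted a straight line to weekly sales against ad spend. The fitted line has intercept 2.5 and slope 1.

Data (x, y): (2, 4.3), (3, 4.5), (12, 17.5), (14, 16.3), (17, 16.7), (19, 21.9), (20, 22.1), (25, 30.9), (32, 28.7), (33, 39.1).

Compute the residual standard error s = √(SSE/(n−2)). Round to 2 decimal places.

s = 3.09

x=2: ŷ = 2.5 + 2 = 4.5; e = 4.3 − 4.5 = -0.2
x=3: ŷ = 2.5 + 3 = 5.5; e = 4.5 − 5.5 = -1
x=12: ŷ = 2.5 + 12 = 14.5; e = 17.5 − 14.5 = 3
x=14: ŷ = 2.5 + 14 = 16.5; e = 16.3 − 16.5 = -0.2
x=17: ŷ = 2.5 + 17 = 19.5; e = 16.7 − 19.5 = -2.8
x=19: ŷ = 2.5 + 19 = 21.5; e = 21.9 − 21.5 = 0.4
x=20: ŷ = 2.5 + 20 = 22.5; e = 22.1 − 22.5 = -0.4
x=25: ŷ = 2.5 + 25 = 27.5; e = 30.9 − 27.5 = 3.4
x=32: ŷ = 2.5 + 32 = 34.5; e = 28.7 − 34.5 = -5.8
x=33: ŷ = 2.5 + 33 = 35.5; e = 39.1 − 35.5 = 3.6
SSE = 0.04 + 1 + 9 + 0.04 + 7.84 + 0.16 + 0.16 + 11.56 + 33.64 + 12.96 = 76.4
s = √(76.4/8) = √9.55 ≈ 3.09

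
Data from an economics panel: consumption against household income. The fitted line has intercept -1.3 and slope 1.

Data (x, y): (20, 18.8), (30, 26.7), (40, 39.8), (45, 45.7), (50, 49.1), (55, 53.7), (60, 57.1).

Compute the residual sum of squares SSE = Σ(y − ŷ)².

SSE = 11.94

x=20: ŷ = -1.3 + 20 = 18.7; e = 18.8 − 18.7 = 0.1
x=30: ŷ = -1.3 + 30 = 28.7; e = 26.7 − 28.7 = -2
x=40: ŷ = -1.3 + 40 = 38.7; e = 39.8 − 38.7 = 1.1
x=45: ŷ = -1.3 + 45 = 43.7; e = 45.7 − 43.7 = 2
x=50: ŷ = -1.3 + 50 = 48.7; e = 49.1 − 48.7 = 0.4
x=55: ŷ = -1.3 + 55 = 53.7; e = 53.7 − 53.7 = 0
x=60: ŷ = -1.3 + 60 = 58.7; e = 57.1 − 58.7 = -1.6
SSE = 0.01 + 4 + 1.21 + 4 + 0.16 + 0 + 2.56 = 11.94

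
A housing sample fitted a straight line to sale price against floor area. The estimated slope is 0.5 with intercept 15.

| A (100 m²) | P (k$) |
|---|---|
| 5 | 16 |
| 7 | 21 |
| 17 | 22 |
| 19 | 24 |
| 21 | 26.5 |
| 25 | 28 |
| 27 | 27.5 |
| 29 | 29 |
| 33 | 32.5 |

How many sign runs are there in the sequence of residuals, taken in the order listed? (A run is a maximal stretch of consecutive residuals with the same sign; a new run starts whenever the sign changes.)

6 runs

A=5: P̂ = 15 + 0.5·5 = 17.5; r = 16 − 17.5 = -1.5
A=7: P̂ = 15 + 0.5·7 = 18.5; r = 21 − 18.5 = 2.5
A=17: P̂ = 15 + 0.5·17 = 23.5; r = 22 − 23.5 = -1.5
A=19: P̂ = 15 + 0.5·19 = 24.5; r = 24 − 24.5 = -0.5
A=21: P̂ = 15 + 0.5·21 = 25.5; r = 26.5 − 25.5 = 1
A=25: P̂ = 15 + 0.5·25 = 27.5; r = 28 − 27.5 = 0.5
A=27: P̂ = 15 + 0.5·27 = 28.5; r = 27.5 − 28.5 = -1
A=29: P̂ = 15 + 0.5·29 = 29.5; r = 29 − 29.5 = -0.5
A=33: P̂ = 15 + 0.5·33 = 31.5; r = 32.5 − 31.5 = 1
Signs: − + − − + + − − +
Runs: −×1, +×1, −×2, +×2, −×2, +×1 → 6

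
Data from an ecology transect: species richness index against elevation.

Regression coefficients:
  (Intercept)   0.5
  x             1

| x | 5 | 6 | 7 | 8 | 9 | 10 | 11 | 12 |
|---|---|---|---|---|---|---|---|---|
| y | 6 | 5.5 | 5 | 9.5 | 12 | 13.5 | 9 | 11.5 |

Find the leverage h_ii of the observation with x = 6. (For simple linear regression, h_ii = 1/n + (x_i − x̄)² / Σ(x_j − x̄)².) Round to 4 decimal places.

h = 0.2738

x̄ = (5 + 6 + 7 + 8 + 9 + 10 + 11 + 12)/8 = 8.5
Σ(x − x̄)² = 12.25 + 6.25 + 2.25 + 0.25 + 0.25 + 2.25 + 6.25 + 12.25 = 42
h = 1/8 + (-2.5)²/42 = 0.125 + 0.14881 = 0.2738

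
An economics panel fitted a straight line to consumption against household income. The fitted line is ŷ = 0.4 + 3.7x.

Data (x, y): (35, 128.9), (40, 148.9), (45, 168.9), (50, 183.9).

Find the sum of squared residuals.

x=35: ŷ = 0.4 + 3.7·35 = 129.9; r = 128.9 − 129.9 = -1
x=40: ŷ = 0.4 + 3.7·40 = 148.4; r = 148.9 − 148.4 = 0.5
x=45: ŷ = 0.4 + 3.7·45 = 166.9; r = 168.9 − 166.9 = 2
x=50: ŷ = 0.4 + 3.7·50 = 185.4; r = 183.9 − 185.4 = -1.5
SSE = 1 + 0.25 + 4 + 2.25 = 7.5

SSE = 7.5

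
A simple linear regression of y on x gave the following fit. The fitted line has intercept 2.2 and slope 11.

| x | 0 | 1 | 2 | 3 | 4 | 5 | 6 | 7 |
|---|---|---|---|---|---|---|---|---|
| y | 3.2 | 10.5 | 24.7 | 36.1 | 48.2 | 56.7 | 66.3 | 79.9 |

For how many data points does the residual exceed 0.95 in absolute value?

x=0: ŷ = 2.2 + 11·0 = 2.2; e = 3.2 − 2.2 = 1
x=1: ŷ = 2.2 + 11·1 = 13.2; e = 10.5 − 13.2 = -2.7
x=2: ŷ = 2.2 + 11·2 = 24.2; e = 24.7 − 24.2 = 0.5
x=3: ŷ = 2.2 + 11·3 = 35.2; e = 36.1 − 35.2 = 0.9
x=4: ŷ = 2.2 + 11·4 = 46.2; e = 48.2 − 46.2 = 2
x=5: ŷ = 2.2 + 11·5 = 57.2; e = 56.7 − 57.2 = -0.5
x=6: ŷ = 2.2 + 11·6 = 68.2; e = 66.3 − 68.2 = -1.9
x=7: ŷ = 2.2 + 11·7 = 79.2; e = 79.9 − 79.2 = 0.7
|e| > 0.95: x=0 (|e|=1), x=1 (|e|=2.7), x=4 (|e|=2), x=6 (|e|=1.9) → 4

4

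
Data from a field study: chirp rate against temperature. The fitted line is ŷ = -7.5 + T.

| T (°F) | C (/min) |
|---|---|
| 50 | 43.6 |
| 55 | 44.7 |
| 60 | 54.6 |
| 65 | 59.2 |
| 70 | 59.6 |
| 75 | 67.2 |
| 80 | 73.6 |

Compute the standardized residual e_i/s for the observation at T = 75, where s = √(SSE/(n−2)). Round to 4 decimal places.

T=50: ŷ = -7.5 + 50 = 42.5; e = 43.6 − 42.5 = 1.1
T=55: ŷ = -7.5 + 55 = 47.5; e = 44.7 − 47.5 = -2.8
T=60: ŷ = -7.5 + 60 = 52.5; e = 54.6 − 52.5 = 2.1
T=65: ŷ = -7.5 + 65 = 57.5; e = 59.2 − 57.5 = 1.7
T=70: ŷ = -7.5 + 70 = 62.5; e = 59.6 − 62.5 = -2.9
T=75: ŷ = -7.5 + 75 = 67.5; e = 67.2 − 67.5 = -0.3
T=80: ŷ = -7.5 + 80 = 72.5; e = 73.6 − 72.5 = 1.1
SSE = 1.21 + 7.84 + 4.41 + 2.89 + 8.41 + 0.09 + 1.21 = 26.06
s = √(26.06/5) = 2.28298
e/s = -0.3 / 2.28298 = -0.1314

-0.1314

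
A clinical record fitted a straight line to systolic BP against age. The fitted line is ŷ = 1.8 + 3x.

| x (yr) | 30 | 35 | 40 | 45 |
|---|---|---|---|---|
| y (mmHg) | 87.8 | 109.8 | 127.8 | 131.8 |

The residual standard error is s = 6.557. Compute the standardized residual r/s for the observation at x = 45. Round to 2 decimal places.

-0.76

ŷ = 1.8 + 3·45 = 136.8
r = 131.8 − 136.8 = -5
r/s = -5 / 6.557 = -0.76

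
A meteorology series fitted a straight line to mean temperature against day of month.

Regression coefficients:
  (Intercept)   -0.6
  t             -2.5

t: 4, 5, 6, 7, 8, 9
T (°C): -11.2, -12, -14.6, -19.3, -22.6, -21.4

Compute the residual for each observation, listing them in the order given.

t=4: T̂ = -0.6 − 2.5·4 = -10.6; r = -11.2 − (-10.6) = -0.6
t=5: T̂ = -0.6 − 2.5·5 = -13.1; r = -12 − (-13.1) = 1.1
t=6: T̂ = -0.6 − 2.5·6 = -15.6; r = -14.6 − (-15.6) = 1
t=7: T̂ = -0.6 − 2.5·7 = -18.1; r = -19.3 − (-18.1) = -1.2
t=8: T̂ = -0.6 − 2.5·8 = -20.6; r = -22.6 − (-20.6) = -2
t=9: T̂ = -0.6 − 2.5·9 = -23.1; r = -21.4 − (-23.1) = 1.7

-0.6, 1.1, 1, -1.2, -2, 1.7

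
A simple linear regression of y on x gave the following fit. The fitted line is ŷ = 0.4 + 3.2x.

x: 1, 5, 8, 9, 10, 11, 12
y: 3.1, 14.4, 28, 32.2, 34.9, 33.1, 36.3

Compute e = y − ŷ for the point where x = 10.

ŷ = 0.4 + 3.2·10 = 32.4
e = 34.9 − 32.4 = 2.5

e = 2.5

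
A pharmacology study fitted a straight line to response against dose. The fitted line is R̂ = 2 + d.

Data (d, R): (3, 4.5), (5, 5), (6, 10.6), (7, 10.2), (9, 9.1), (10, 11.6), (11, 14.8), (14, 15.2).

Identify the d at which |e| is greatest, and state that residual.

d=3: R̂ = 2 + 3 = 5; e = 4.5 − 5 = -0.5
d=5: R̂ = 2 + 5 = 7; e = 5 − 7 = -2
d=6: R̂ = 2 + 6 = 8; e = 10.6 − 8 = 2.6
d=7: R̂ = 2 + 7 = 9; e = 10.2 − 9 = 1.2
d=9: R̂ = 2 + 9 = 11; e = 9.1 − 11 = -1.9
d=10: R̂ = 2 + 10 = 12; e = 11.6 − 12 = -0.4
d=11: R̂ = 2 + 11 = 13; e = 14.8 − 13 = 1.8
d=14: R̂ = 2 + 14 = 16; e = 15.2 − 16 = -0.8
Largest |e| is 2.6 at d = 6, residual 2.6.

d = 6, e = 2.6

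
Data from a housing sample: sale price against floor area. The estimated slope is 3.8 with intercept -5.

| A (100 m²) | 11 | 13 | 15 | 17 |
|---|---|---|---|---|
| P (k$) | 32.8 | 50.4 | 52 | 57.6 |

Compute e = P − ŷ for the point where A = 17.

ŷ = -5 + 3.8·17 = 59.6
e = 57.6 − 59.6 = -2

e = -2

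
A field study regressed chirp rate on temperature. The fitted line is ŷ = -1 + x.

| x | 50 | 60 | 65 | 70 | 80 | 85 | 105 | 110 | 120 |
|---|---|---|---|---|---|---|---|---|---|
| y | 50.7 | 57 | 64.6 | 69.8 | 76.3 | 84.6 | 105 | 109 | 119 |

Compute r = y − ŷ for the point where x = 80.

ŷ = -1 + 80 = 79
r = 76.3 − 79 = -2.7

r = -2.7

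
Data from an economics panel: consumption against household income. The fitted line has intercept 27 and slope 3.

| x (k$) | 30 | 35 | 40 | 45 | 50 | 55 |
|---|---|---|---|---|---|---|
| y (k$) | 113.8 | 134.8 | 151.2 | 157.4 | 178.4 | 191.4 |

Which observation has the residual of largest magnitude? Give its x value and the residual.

x=30: ŷ = 27 + 3·30 = 117; e = 113.8 − 117 = -3.2
x=35: ŷ = 27 + 3·35 = 132; e = 134.8 − 132 = 2.8
x=40: ŷ = 27 + 3·40 = 147; e = 151.2 − 147 = 4.2
x=45: ŷ = 27 + 3·45 = 162; e = 157.4 − 162 = -4.6
x=50: ŷ = 27 + 3·50 = 177; e = 178.4 − 177 = 1.4
x=55: ŷ = 27 + 3·55 = 192; e = 191.4 − 192 = -0.6
Largest |e| is 4.6 at x = 45, residual -4.6.

x = 45, e = -4.6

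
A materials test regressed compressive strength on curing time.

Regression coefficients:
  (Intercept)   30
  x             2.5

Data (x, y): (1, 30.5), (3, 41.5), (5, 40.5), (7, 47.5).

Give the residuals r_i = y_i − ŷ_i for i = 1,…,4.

-2, 4, -2, 0

x=1: ŷ = 30 + 2.5·1 = 32.5; r = 30.5 − 32.5 = -2
x=3: ŷ = 30 + 2.5·3 = 37.5; r = 41.5 − 37.5 = 4
x=5: ŷ = 30 + 2.5·5 = 42.5; r = 40.5 − 42.5 = -2
x=7: ŷ = 30 + 2.5·7 = 47.5; r = 47.5 − 47.5 = 0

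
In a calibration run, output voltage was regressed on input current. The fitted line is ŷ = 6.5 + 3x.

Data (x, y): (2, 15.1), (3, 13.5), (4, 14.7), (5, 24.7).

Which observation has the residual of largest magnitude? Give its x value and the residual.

x=2: ŷ = 6.5 + 3·2 = 12.5; e = 15.1 − 12.5 = 2.6
x=3: ŷ = 6.5 + 3·3 = 15.5; e = 13.5 − 15.5 = -2
x=4: ŷ = 6.5 + 3·4 = 18.5; e = 14.7 − 18.5 = -3.8
x=5: ŷ = 6.5 + 3·5 = 21.5; e = 24.7 − 21.5 = 3.2
Largest |e| is 3.8 at x = 4, residual -3.8.

x = 4, e = -3.8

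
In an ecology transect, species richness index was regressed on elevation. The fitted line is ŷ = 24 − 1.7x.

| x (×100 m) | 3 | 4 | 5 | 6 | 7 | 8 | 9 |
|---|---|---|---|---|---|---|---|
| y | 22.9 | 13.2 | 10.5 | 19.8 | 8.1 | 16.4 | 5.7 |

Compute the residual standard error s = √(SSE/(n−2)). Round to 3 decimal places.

s = 5.550

x=3: ŷ = 24 − 1.7·3 = 18.9; e = 22.9 − 18.9 = 4
x=4: ŷ = 24 − 1.7·4 = 17.2; e = 13.2 − 17.2 = -4
x=5: ŷ = 24 − 1.7·5 = 15.5; e = 10.5 − 15.5 = -5
x=6: ŷ = 24 − 1.7·6 = 13.8; e = 19.8 − 13.8 = 6
x=7: ŷ = 24 − 1.7·7 = 12.1; e = 8.1 − 12.1 = -4
x=8: ŷ = 24 − 1.7·8 = 10.4; e = 16.4 − 10.4 = 6
x=9: ŷ = 24 − 1.7·9 = 8.7; e = 5.7 − 8.7 = -3
SSE = 16 + 16 + 25 + 36 + 16 + 36 + 9 = 154
s = √(154/5) = √30.8 ≈ 5.550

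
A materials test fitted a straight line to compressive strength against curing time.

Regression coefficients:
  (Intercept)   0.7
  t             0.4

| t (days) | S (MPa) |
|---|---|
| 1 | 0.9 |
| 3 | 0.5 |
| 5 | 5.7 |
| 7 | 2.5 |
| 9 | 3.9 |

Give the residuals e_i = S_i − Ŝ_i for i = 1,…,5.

t=1: Ŝ = 0.7 + 0.4·1 = 1.1; e = 0.9 − 1.1 = -0.2
t=3: Ŝ = 0.7 + 0.4·3 = 1.9; e = 0.5 − 1.9 = -1.4
t=5: Ŝ = 0.7 + 0.4·5 = 2.7; e = 5.7 − 2.7 = 3
t=7: Ŝ = 0.7 + 0.4·7 = 3.5; e = 2.5 − 3.5 = -1
t=9: Ŝ = 0.7 + 0.4·9 = 4.3; e = 3.9 − 4.3 = -0.4

-0.2, -1.4, 3, -1, -0.4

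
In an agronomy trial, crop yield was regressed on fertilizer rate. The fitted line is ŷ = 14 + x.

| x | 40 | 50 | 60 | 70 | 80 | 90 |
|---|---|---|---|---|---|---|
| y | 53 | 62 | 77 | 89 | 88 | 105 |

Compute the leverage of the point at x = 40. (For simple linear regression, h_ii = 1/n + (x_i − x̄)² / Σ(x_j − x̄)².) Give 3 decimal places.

x̄ = (40 + 50 + 60 + 70 + 80 + 90)/6 = 65
Σ(x − x̄)² = 625 + 225 + 25 + 25 + 225 + 625 = 1750
h = 1/6 + (-25)²/1750 = 0.166667 + 0.357143 = 0.524

h = 0.524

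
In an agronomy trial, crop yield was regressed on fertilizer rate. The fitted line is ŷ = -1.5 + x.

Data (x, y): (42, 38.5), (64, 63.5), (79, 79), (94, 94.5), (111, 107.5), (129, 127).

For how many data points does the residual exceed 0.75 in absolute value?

5

x=42: ŷ = -1.5 + 42 = 40.5; r = 38.5 − 40.5 = -2
x=64: ŷ = -1.5 + 64 = 62.5; r = 63.5 − 62.5 = 1
x=79: ŷ = -1.5 + 79 = 77.5; r = 79 − 77.5 = 1.5
x=94: ŷ = -1.5 + 94 = 92.5; r = 94.5 − 92.5 = 2
x=111: ŷ = -1.5 + 111 = 109.5; r = 107.5 − 109.5 = -2
x=129: ŷ = -1.5 + 129 = 127.5; r = 127 − 127.5 = -0.5
|r| > 0.75: x=42 (|r|=2), x=64 (|r|=1), x=79 (|r|=1.5), x=94 (|r|=2), x=111 (|r|=2) → 5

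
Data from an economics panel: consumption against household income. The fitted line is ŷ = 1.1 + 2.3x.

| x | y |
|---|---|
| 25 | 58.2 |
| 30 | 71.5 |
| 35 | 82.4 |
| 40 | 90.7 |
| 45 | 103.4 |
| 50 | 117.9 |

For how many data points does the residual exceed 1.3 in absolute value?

x=25: ŷ = 1.1 + 2.3·25 = 58.6; e = 58.2 − 58.6 = -0.4
x=30: ŷ = 1.1 + 2.3·30 = 70.1; e = 71.5 − 70.1 = 1.4
x=35: ŷ = 1.1 + 2.3·35 = 81.6; e = 82.4 − 81.6 = 0.8
x=40: ŷ = 1.1 + 2.3·40 = 93.1; e = 90.7 − 93.1 = -2.4
x=45: ŷ = 1.1 + 2.3·45 = 104.6; e = 103.4 − 104.6 = -1.2
x=50: ŷ = 1.1 + 2.3·50 = 116.1; e = 117.9 − 116.1 = 1.8
|e| > 1.3: x=30 (|e|=1.4), x=40 (|e|=2.4), x=50 (|e|=1.8) → 3

3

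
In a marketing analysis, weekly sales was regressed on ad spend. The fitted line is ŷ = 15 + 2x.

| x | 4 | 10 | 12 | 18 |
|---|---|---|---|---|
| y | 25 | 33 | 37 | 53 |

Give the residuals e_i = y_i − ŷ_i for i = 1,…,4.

x=4: ŷ = 15 + 2·4 = 23; e = 25 − 23 = 2
x=10: ŷ = 15 + 2·10 = 35; e = 33 − 35 = -2
x=12: ŷ = 15 + 2·12 = 39; e = 37 − 39 = -2
x=18: ŷ = 15 + 2·18 = 51; e = 53 − 51 = 2

2, -2, -2, 2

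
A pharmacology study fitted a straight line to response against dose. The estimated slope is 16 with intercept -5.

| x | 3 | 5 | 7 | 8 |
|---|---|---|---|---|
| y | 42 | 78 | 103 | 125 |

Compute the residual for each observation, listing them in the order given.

-1, 3, -4, 2

x=3: ŷ = -5 + 16·3 = 43; e = 42 − 43 = -1
x=5: ŷ = -5 + 16·5 = 75; e = 78 − 75 = 3
x=7: ŷ = -5 + 16·7 = 107; e = 103 − 107 = -4
x=8: ŷ = -5 + 16·8 = 123; e = 125 − 123 = 2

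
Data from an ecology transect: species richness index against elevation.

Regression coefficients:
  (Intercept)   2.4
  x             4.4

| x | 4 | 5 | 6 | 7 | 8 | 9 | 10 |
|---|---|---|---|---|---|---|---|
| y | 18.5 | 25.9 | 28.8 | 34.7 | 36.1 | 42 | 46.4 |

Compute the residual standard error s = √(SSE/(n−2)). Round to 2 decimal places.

x=4: ŷ = 2.4 + 4.4·4 = 20; e = 18.5 − 20 = -1.5
x=5: ŷ = 2.4 + 4.4·5 = 24.4; e = 25.9 − 24.4 = 1.5
x=6: ŷ = 2.4 + 4.4·6 = 28.8; e = 28.8 − 28.8 = 0
x=7: ŷ = 2.4 + 4.4·7 = 33.2; e = 34.7 − 33.2 = 1.5
x=8: ŷ = 2.4 + 4.4·8 = 37.6; e = 36.1 − 37.6 = -1.5
x=9: ŷ = 2.4 + 4.4·9 = 42; e = 42 − 42 = 0
x=10: ŷ = 2.4 + 4.4·10 = 46.4; e = 46.4 − 46.4 = 0
SSE = 2.25 + 2.25 + 0 + 2.25 + 2.25 + 0 + 0 = 9
s = √(9/5) = √1.8 ≈ 1.34

s = 1.34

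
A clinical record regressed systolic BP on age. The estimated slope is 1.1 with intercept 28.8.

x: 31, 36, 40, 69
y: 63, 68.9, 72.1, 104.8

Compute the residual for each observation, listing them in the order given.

0.1, 0.5, -0.7, 0.1

x=31: ŷ = 28.8 + 1.1·31 = 62.9; r = 63 − 62.9 = 0.1
x=36: ŷ = 28.8 + 1.1·36 = 68.4; r = 68.9 − 68.4 = 0.5
x=40: ŷ = 28.8 + 1.1·40 = 72.8; r = 72.1 − 72.8 = -0.7
x=69: ŷ = 28.8 + 1.1·69 = 104.7; r = 104.8 − 104.7 = 0.1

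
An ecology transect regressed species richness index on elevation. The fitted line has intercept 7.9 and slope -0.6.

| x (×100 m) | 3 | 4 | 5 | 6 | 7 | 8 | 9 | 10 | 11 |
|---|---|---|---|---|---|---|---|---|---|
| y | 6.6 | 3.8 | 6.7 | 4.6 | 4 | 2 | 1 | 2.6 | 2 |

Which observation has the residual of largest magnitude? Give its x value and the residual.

x=3: ŷ = 7.9 − 0.6·3 = 6.1; r = 6.6 − 6.1 = 0.5
x=4: ŷ = 7.9 − 0.6·4 = 5.5; r = 3.8 − 5.5 = -1.7
x=5: ŷ = 7.9 − 0.6·5 = 4.9; r = 6.7 − 4.9 = 1.8
x=6: ŷ = 7.9 − 0.6·6 = 4.3; r = 4.6 − 4.3 = 0.3
x=7: ŷ = 7.9 − 0.6·7 = 3.7; r = 4 − 3.7 = 0.3
x=8: ŷ = 7.9 − 0.6·8 = 3.1; r = 2 − 3.1 = -1.1
x=9: ŷ = 7.9 − 0.6·9 = 2.5; r = 1 − 2.5 = -1.5
x=10: ŷ = 7.9 − 0.6·10 = 1.9; r = 2.6 − 1.9 = 0.7
x=11: ŷ = 7.9 − 0.6·11 = 1.3; r = 2 − 1.3 = 0.7
Largest |r| is 1.8 at x = 5, residual 1.8.

x = 5, r = 1.8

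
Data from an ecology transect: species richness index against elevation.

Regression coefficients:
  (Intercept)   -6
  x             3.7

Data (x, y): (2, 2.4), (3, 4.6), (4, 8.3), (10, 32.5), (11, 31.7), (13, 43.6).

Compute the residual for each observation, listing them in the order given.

1, -0.5, -0.5, 1.5, -3, 1.5

x=2: ŷ = -6 + 3.7·2 = 1.4; e = 2.4 − 1.4 = 1
x=3: ŷ = -6 + 3.7·3 = 5.1; e = 4.6 − 5.1 = -0.5
x=4: ŷ = -6 + 3.7·4 = 8.8; e = 8.3 − 8.8 = -0.5
x=10: ŷ = -6 + 3.7·10 = 31; e = 32.5 − 31 = 1.5
x=11: ŷ = -6 + 3.7·11 = 34.7; e = 31.7 − 34.7 = -3
x=13: ŷ = -6 + 3.7·13 = 42.1; e = 43.6 − 42.1 = 1.5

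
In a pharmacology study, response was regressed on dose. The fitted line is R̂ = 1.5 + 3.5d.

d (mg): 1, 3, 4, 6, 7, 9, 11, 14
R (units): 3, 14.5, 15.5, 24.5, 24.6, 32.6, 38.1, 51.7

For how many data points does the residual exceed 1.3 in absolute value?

d=1: R̂ = 1.5 + 3.5·1 = 5; e = 3 − 5 = -2
d=3: R̂ = 1.5 + 3.5·3 = 12; e = 14.5 − 12 = 2.5
d=4: R̂ = 1.5 + 3.5·4 = 15.5; e = 15.5 − 15.5 = 0
d=6: R̂ = 1.5 + 3.5·6 = 22.5; e = 24.5 − 22.5 = 2
d=7: R̂ = 1.5 + 3.5·7 = 26; e = 24.6 − 26 = -1.4
d=9: R̂ = 1.5 + 3.5·9 = 33; e = 32.6 − 33 = -0.4
d=11: R̂ = 1.5 + 3.5·11 = 40; e = 38.1 − 40 = -1.9
d=14: R̂ = 1.5 + 3.5·14 = 50.5; e = 51.7 − 50.5 = 1.2
|e| > 1.3: d=1 (|e|=2), d=3 (|e|=2.5), d=6 (|e|=2), d=7 (|e|=1.4), d=11 (|e|=1.9) → 5

5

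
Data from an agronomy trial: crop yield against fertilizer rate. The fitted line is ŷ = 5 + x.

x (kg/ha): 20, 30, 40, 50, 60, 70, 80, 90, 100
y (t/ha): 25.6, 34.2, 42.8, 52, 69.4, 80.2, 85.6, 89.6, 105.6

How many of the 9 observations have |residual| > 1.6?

5

x=20: ŷ = 5 + 20 = 25; e = 25.6 − 25 = 0.6
x=30: ŷ = 5 + 30 = 35; e = 34.2 − 35 = -0.8
x=40: ŷ = 5 + 40 = 45; e = 42.8 − 45 = -2.2
x=50: ŷ = 5 + 50 = 55; e = 52 − 55 = -3
x=60: ŷ = 5 + 60 = 65; e = 69.4 − 65 = 4.4
x=70: ŷ = 5 + 70 = 75; e = 80.2 − 75 = 5.2
x=80: ŷ = 5 + 80 = 85; e = 85.6 − 85 = 0.6
x=90: ŷ = 5 + 90 = 95; e = 89.6 − 95 = -5.4
x=100: ŷ = 5 + 100 = 105; e = 105.6 − 105 = 0.6
|e| > 1.6: x=40 (|e|=2.2), x=50 (|e|=3), x=60 (|e|=4.4), x=70 (|e|=5.2), x=90 (|e|=5.4) → 5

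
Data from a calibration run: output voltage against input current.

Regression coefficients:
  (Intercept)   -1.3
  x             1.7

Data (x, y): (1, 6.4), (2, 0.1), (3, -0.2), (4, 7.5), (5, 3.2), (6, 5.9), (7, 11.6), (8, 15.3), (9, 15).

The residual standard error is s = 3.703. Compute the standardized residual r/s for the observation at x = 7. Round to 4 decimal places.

0.2701

ŷ = -1.3 + 1.7·7 = 10.6
r = 11.6 − 10.6 = 1
r/s = 1 / 3.703 = 0.2701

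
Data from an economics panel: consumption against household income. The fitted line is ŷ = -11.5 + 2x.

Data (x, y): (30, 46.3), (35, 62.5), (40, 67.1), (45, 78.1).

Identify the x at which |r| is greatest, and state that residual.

x = 35, r = 4

x=30: ŷ = -11.5 + 2·30 = 48.5; r = 46.3 − 48.5 = -2.2
x=35: ŷ = -11.5 + 2·35 = 58.5; r = 62.5 − 58.5 = 4
x=40: ŷ = -11.5 + 2·40 = 68.5; r = 67.1 − 68.5 = -1.4
x=45: ŷ = -11.5 + 2·45 = 78.5; r = 78.1 − 78.5 = -0.4
Largest |r| is 4 at x = 35, residual 4.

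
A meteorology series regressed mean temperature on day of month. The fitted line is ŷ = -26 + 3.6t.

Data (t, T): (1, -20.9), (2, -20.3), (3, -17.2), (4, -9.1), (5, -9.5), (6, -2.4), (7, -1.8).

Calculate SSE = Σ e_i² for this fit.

SSE = 22

t=1: ŷ = -26 + 3.6·1 = -22.4; e = -20.9 − (-22.4) = 1.5
t=2: ŷ = -26 + 3.6·2 = -18.8; e = -20.3 − (-18.8) = -1.5
t=3: ŷ = -26 + 3.6·3 = -15.2; e = -17.2 − (-15.2) = -2
t=4: ŷ = -26 + 3.6·4 = -11.6; e = -9.1 − (-11.6) = 2.5
t=5: ŷ = -26 + 3.6·5 = -8; e = -9.5 − (-8) = -1.5
t=6: ŷ = -26 + 3.6·6 = -4.4; e = -2.4 − (-4.4) = 2
t=7: ŷ = -26 + 3.6·7 = -0.8; e = -1.8 − (-0.8) = -1
SSE = 2.25 + 2.25 + 4 + 6.25 + 2.25 + 4 + 1 = 22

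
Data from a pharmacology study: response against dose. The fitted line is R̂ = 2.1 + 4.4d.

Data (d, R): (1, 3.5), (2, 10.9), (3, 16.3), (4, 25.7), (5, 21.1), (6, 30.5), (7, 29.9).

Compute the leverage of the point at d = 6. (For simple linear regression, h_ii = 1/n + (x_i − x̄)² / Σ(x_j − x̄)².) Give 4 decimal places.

d̄ = (1 + 2 + 3 + 4 + 5 + 6 + 7)/7 = 4
Σ(d − d̄)² = 9 + 4 + 1 + 0 + 1 + 4 + 9 = 28
h = 1/7 + (2)²/28 = 0.142857 + 0.142857 = 0.2857

h = 0.2857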